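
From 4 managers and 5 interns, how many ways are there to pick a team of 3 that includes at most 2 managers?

80

Split by how many managers are chosen (0 through 2).
Sum: C(4,0)·C(5,3) + C(4,1)·C(5,2) + C(4,2)·C(5,1) = 10 + 40 + 30 = 80.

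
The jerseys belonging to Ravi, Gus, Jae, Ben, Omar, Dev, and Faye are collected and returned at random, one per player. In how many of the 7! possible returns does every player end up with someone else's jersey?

1854

Count assignments avoiding every fixed point. For any j of the 7 players fixed to their old jersey, the other 7−j can be arranged in (7−j)! ways.
By inclusion–exclusion this is Σ_{j=0}^{7} (−1)^j C(7,j)·(7−j)!.
Computing: 5040 − 5040 + 2520 − 840 + 210 − 42 + 7 − 1 = 1854.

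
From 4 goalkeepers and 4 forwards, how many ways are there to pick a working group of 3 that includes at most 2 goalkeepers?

Split by how many goalkeepers are chosen (0 through 2).
Sum: C(4,0)·C(4,3) + C(4,1)·C(4,2) + C(4,2)·C(4,1) = 4 + 24 + 24 = 52.

52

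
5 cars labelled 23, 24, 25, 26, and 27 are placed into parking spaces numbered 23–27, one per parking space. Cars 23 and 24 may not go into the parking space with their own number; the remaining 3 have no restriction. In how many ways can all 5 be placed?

78

Let Aᵢ (for i ∈ {23, 24}) be the placements that put car i in its forbidden parking space. Any j of these fix j positions, leaving (5−j)! ways to fill the rest, and there are C(2,j) ways to pick which j.
By inclusion–exclusion, the number of valid placements is Σ_{j=0}^{2} (−1)^j C(2,j)·(5−j)!.
Computing: 120 − 48 + 6 = 78.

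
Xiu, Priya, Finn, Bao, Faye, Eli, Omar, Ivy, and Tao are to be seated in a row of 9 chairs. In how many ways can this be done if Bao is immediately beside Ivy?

Place the 7 others and the Bao-Ivy pair as 8 objects in a line; the pair has 2 internal arrangements.
That gives 2 × 8! = 2 × 40320 = 80640.

80640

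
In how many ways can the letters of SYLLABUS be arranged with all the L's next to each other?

Treat the 2 copies of L as a single block. The multiset to arrange is then {LL, A, B, S, S, U, Y}, 7 items in all.
That gives (7)!/(2!) = 2520 arrangements.

2520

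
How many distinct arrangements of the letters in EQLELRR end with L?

With the last slot taken by L, it remains to arrange the other 6 letters (EQELRR).
Those 6 letters have E appearing twice and R appearing twice, giving (6)!/(2!·2!) = 180.

180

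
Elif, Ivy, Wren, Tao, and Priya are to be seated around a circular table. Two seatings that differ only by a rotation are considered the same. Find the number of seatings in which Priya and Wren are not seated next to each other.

Without the restriction there are (4)! = 24 seatings.
Those with Priya next to Wren: fuse the pair into one unit and seat 4 units around a circle — 2·(3)! = 12.
Subtracting, 24 − 12 = 12.

12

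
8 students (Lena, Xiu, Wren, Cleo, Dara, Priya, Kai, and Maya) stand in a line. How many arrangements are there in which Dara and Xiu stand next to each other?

Place the 6 others and the Dara-Xiu pair as 7 objects in a line; the pair has 2 internal arrangements.
So the count is 2·(7)! = 10080.

10080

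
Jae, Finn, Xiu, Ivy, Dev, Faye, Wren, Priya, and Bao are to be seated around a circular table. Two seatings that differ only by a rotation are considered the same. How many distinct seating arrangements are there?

40320

Around a circle, 9 distinct people have 9!/9 = (8)! = 40320 rotationally distinct seatings.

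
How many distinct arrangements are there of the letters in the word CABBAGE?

The 7 letters of CABBAGE have repeats: A appearing twice and B appearing twice.
The number of distinct arrangements is 7!/(2!·2!) = 5040/4 = 1260.

1260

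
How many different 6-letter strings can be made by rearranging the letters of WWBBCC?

Letter multiplicities in WWBBCC: B×2, C×2, W×2.
So there are 6! / (2!·2!·2!) = 90 distinguishable arrangements.

90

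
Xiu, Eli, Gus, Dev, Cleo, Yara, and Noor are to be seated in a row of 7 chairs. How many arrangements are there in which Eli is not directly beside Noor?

3600

There are 7! = 5040 arrangements in all. If Eli and Noor are adjacent, merging them into one block gives 2·(6)! = 1440 arrangements.
Complementary counting: 5040 − 1440 = 3600.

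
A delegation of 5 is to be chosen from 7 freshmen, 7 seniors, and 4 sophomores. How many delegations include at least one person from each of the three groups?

With no constraint there are C(18,5) = 8568 possible selections.
Selections missing a whole group: no freshmen → C(11,5) = 462; no seniors → C(11,5) = 462; no sophomores → C(14,5) = 2002.
Add back selections omitting two groups (i.e. drawn from a single group): C(7,5) + C(7,5) + C(4,5) = 42.
By inclusion–exclusion: 8568 − 2926 + 42 = 5684.

5684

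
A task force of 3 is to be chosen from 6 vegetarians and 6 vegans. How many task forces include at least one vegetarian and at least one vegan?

180

Unrestricted: C(12,3) = 220 ways to pick any 3 of the 12.
Subtract selections that omit an entire group: no vegetarians → C(6,3) = 20; no vegans → C(6,3) = 20.
Both groups omitted at once is impossible, so 220 − 40 = 180.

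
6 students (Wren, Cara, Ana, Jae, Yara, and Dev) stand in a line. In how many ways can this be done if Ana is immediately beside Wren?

240

Treat {Ana, Wren} as a single unit. There are 5 units to order, and the pair itself can be ordered 2 ways.
That gives 2 × 5! = 2 × 120 = 240.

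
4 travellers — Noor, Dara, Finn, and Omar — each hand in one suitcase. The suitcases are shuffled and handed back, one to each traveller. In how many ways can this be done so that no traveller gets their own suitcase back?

This is the derangement count D_4: permutations of 4 items with no fixed point.
By inclusion–exclusion this is Σ_{j=0}^{4} (−1)^j C(4,j)·(4−j)!.
Computing: 24 − 24 + 12 − 4 + 1 = 9.

9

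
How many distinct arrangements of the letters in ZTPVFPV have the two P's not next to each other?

Total arrangements of ZTPVFPV: 7!/(2!·2!) = 1260.
Arrangements with the P's together: treat PP as one letter, giving (6)!/(2!) = 360.
Subtracting, 1260 − 360 = 900 arrangements keep the P's apart.

900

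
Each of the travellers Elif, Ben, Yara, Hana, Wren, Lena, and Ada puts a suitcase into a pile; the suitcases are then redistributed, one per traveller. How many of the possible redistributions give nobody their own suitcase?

1854

This is the derangement count D_7: permutations of 7 items with no fixed point.
By inclusion–exclusion this is Σ_{j=0}^{7} (−1)^j C(7,j)·(7−j)!.
Computing: 5040 − 5040 + 2520 − 840 + 210 − 42 + 7 − 1 = 1854.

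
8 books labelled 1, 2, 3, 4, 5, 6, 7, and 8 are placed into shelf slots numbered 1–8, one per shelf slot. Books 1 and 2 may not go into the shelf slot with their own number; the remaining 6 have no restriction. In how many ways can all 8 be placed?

Let Aᵢ (for i ∈ {1, 2}) be the placements that put book i in its forbidden shelf slot. Any j of these fix j positions, leaving (8−j)! ways to fill the rest, and there are C(2,j) ways to pick which j.
By inclusion–exclusion, the number of valid placements is Σ_{j=0}^{2} (−1)^j C(2,j)·(8−j)!.
Computing: 40320 − 10080 + 720 = 30960.

30960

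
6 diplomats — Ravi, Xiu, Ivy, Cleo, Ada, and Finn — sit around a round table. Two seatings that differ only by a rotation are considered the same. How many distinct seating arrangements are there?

Around a circle, 6 distinct people have 6!/6 = (5)! = 120 rotationally distinct seatings.

120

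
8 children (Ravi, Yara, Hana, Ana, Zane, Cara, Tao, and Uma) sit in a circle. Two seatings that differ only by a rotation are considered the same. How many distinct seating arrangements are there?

Seat Ravi anywhere (absorbing the rotational symmetry), then permute the other 7: (7)! = 5040.

5040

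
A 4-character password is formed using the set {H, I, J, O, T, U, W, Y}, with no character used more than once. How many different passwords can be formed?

1680

This is a permutation of 4 out of 8: P(8,4) = 8!/4!.
8 × 7 × 6 × 5 = 1680.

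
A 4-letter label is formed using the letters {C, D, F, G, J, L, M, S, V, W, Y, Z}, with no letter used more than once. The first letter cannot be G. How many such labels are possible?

10890

The first letter has 12−1 = 11 choices (anything except G).
The remaining 3 letters are filled from the other 11 symbols without repetition: 11 × 10 × 9 = 990.
Total: 11 × 990 = 10890.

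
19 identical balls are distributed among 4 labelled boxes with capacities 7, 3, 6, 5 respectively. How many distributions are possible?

10

Ignoring the caps, the number of non-negative solutions to x_1+…+x_4 = 19 is C(22,3) = 1540.
Subtract solutions that violate a single cap (substitute x_i' = x_i − (cap_i+1)): x_1 ≥ 8 gives C(14,3) = 364; x_2 ≥ 4 gives C(18,3) = 816; x_3 ≥ 7 gives C(15,3) = 455; x_4 ≥ 6 gives C(16,3) = 560. Together 2195.
Add back pairs where two caps are both exceeded: 120 + 35 + 56 + 165 + 220 + 84 = 680.
Subtract triples: 1 + 4 + 0 + 10 = 15.
By inclusion–exclusion the count is 1540 − 2195 + 680 − 15 = 10.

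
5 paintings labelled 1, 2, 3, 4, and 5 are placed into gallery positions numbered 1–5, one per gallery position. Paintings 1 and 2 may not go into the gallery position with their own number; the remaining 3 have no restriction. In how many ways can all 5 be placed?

78

Let Aᵢ (for i ∈ {1, 2}) be the placements that put painting i in its forbidden gallery position. Any j of these fix j positions, leaving (5−j)! ways to fill the rest, and there are C(2,j) ways to pick which j.
By inclusion–exclusion, the number of valid placements is Σ_{j=0}^{2} (−1)^j C(2,j)·(5−j)!.
Computing: 120 − 48 + 6 = 78.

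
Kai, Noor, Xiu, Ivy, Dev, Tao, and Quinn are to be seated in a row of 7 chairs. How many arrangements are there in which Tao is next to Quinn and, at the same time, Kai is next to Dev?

480

Treat {Tao,Quinn} as one block (2 orders) and {Kai,Dev} as another (2 orders).
That leaves 5 units to arrange: 2 × 2 × 5! = 4 × 120 = 480.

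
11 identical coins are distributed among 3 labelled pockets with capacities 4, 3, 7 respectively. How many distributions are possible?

10

By stars and bars, unrestricted non-negative solutions to x_1+…+x_3 = 11 number C(11+2,2) = 78.
Subtract solutions that violate a single cap (substitute x_i' = x_i − (cap_i+1)): x_1 ≥ 5 gives C(8,2) = 28; x_2 ≥ 4 gives C(9,2) = 36; x_3 ≥ 8 gives C(5,2) = 10. Together 74.
Add back pairs where two caps are both exceeded: 6 + 0 + 0 = 6.
By inclusion–exclusion the count is 78 − 74 + 6 = 10.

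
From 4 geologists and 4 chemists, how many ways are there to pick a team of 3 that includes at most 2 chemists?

Split by how many chemists are chosen (0 through 2).
Sum: C(4,0)·C(4,3) + C(4,1)·C(4,2) + C(4,2)·C(4,1) = 4 + 24 + 24 = 52.

52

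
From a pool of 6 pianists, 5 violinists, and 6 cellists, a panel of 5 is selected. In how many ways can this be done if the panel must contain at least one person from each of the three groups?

4485

Unrestricted: C(17,5) = 6188 ways to pick any 5 of the 17.
Subtract selections that omit an entire group: no pianists → C(11,5) = 462; no violinists → C(12,5) = 792; no cellists → C(11,5) = 462.
Add back selections omitting two groups (i.e. drawn from a single group): C(6,5) + C(5,5) + C(6,5) = 13.
By inclusion–exclusion: 6188 − 1716 + 13 = 4485.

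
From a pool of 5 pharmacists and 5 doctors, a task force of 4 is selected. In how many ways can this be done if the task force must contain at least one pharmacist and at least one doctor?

200

With no constraint there are C(10,4) = 210 possible selections.
Subtract selections that omit an entire group: no pharmacists → C(5,4) = 5; no doctors → C(5,4) = 5.
Both groups omitted at once is impossible, so 210 − 10 = 200.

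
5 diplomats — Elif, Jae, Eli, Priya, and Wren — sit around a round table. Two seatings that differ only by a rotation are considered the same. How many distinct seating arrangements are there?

24

Fix one person's seat to break rotational symmetry; the remaining 4 people can be arranged in (4)! = 24 ways.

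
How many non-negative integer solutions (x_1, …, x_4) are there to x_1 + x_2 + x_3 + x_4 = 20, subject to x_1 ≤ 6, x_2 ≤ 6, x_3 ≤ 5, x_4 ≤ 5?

Ignoring the caps, the number of non-negative solutions to x_1+…+x_4 = 20 is C(23,3) = 1771.
Subtract solutions that violate a single cap (substitute x_i' = x_i − (cap_i+1)): x_1 ≥ 7 gives C(16,3) = 560; x_2 ≥ 7 gives C(16,3) = 560; x_3 ≥ 6 gives C(17,3) = 680; x_4 ≥ 6 gives C(17,3) = 680. Together 2480.
Add back pairs where two caps are both exceeded: 84 + 120 + 120 + 120 + 120 + 165 = 729.
Subtract triples: 1 + 1 + 4 + 4 = 10.
By inclusion–exclusion the count is 1771 − 2480 + 729 − 10 = 10.

10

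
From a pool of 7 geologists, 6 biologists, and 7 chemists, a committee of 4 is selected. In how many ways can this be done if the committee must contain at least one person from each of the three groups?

With no constraint there are C(20,4) = 4845 possible selections.
Subtract selections that omit an entire group: no geologists → C(13,4) = 715; no biologists → C(14,4) = 1001; no chemists → C(13,4) = 715.
Add back selections omitting two groups (i.e. drawn from a single group): C(7,4) + C(6,4) + C(7,4) = 85.
By inclusion–exclusion: 4845 − 2431 + 85 = 2499.

2499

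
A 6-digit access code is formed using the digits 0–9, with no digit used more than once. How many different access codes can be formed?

With no repetition, fill the 6 digits in order: 10 choices, then 9, down to 5.
That product is 10 × 9 × 8 × 7 × 6 × 5 = 151200.

151200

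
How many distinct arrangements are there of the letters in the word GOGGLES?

GOGGLES has 7 letters with G appearing 3 times.
The number of distinct arrangements is 7!/(3!) = 5040/6 = 840.

840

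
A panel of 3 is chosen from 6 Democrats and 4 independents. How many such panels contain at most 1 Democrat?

Split by how many Democrats are chosen (0 through 1).
Sum: C(6,0)·C(4,3) + C(6,1)·C(4,2) = 4 + 36 = 40.

40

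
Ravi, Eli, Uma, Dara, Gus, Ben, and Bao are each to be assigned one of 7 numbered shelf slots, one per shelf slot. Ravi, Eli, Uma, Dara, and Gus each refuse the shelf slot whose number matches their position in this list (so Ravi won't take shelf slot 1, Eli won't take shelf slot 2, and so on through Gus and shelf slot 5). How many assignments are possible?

2428

Let Aᵢ (for 1 ≤ i ≤ 5) be the placements that put person i in their forbidden shelf slot. Any j of these fix j positions, leaving (7−j)! ways to fill the rest, and there are C(5,j) ways to pick which j.
By inclusion–exclusion, the number of valid placements is Σ_{j=0}^{5} (−1)^j C(5,j)·(7−j)!.
Computing: 5040 − 3600 + 1200 − 240 + 30 − 2 = 2428.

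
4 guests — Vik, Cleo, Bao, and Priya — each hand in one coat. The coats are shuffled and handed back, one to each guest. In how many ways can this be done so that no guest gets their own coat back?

9

This is the derangement count D_4: permutations of 4 items with no fixed point.
By inclusion–exclusion this is Σ_{j=0}^{4} (−1)^j C(4,j)·(4−j)!.
Computing: 24 − 24 + 12 − 4 + 1 = 9.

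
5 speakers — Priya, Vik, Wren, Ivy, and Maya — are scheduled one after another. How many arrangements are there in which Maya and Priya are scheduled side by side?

48

Treat {Maya, Priya} as a single unit. There are 4 units to order, and the pair itself can be ordered 2 ways.
That gives 2 × 4! = 2 × 24 = 48.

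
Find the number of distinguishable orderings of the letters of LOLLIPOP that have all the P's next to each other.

420

Treat the 2 copies of P as a single block. The multiset to arrange is then {PP, I, L, L, L, O, O}, 7 items in all.
That gives (7)!/(3!·2!) = 420 arrangements.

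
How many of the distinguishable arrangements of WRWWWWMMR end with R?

168

Fix R in the last position and arrange the remaining 8 letters.
Those 8 letters have M appearing twice and W appearing 5 times, giving (8)!/(5!·2!) = 168.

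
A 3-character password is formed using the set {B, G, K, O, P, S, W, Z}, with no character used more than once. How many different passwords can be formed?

336

This is a permutation of 3 out of 8: P(8,3) = 8!/5!.
That product is 8 × 7 × 6 = 336.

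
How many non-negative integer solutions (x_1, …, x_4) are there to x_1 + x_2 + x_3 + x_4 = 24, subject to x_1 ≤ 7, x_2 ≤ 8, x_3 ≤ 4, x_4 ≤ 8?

Ignoring the caps, the number of non-negative solutions to x_1+…+x_4 = 24 is C(27,3) = 2925.
Subtract solutions that violate a single cap (substitute x_i' = x_i − (cap_i+1)): x_1 ≥ 8 gives C(19,3) = 969; x_2 ≥ 9 gives C(18,3) = 816; x_3 ≥ 5 gives C(22,3) = 1540; x_4 ≥ 9 gives C(18,3) = 816. Together 4141.
Add back pairs where two caps are both exceeded: 120 + 364 + 120 + 286 + 84 + 286 = 1260.
Subtract triples: 10 + 0 + 10 + 4 = 24.
By inclusion–exclusion the count is 2925 − 4141 + 1260 − 24 = 20.

20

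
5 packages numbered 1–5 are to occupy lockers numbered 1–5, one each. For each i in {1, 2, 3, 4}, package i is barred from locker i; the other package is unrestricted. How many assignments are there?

Let Aᵢ (for 1 ≤ i ≤ 4) be the placements that put package i in its forbidden locker. Any j of these fix j positions, leaving (5−j)! ways to fill the rest, and there are C(4,j) ways to pick which j.
By inclusion–exclusion, the number of valid placements is Σ_{j=0}^{4} (−1)^j C(4,j)·(5−j)!.
Computing: 120 − 96 + 36 − 8 + 1 = 53.

53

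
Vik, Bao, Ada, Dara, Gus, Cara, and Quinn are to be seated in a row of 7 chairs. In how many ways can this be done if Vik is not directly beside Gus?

Of the 7! = 5040 arrangements, those with Vik and Gus adjacent number 2 × 6! = 1440 (treat the pair as a block with 2 internal orders).
So 5040 − 1440 = 3600 arrangements keep them apart.

3600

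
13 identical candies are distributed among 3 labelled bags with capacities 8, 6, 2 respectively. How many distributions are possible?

9

By stars and bars, unrestricted non-negative solutions to x_1+…+x_3 = 13 number C(13+2,2) = 105.
Subtract solutions that violate a single cap (substitute x_i' = x_i − (cap_i+1)): x_1 ≥ 9 gives C(6,2) = 15; x_2 ≥ 7 gives C(8,2) = 28; x_3 ≥ 3 gives C(12,2) = 66. Together 109.
Add back pairs where two caps are both exceeded: 0 + 3 + 10 = 13.
By inclusion–exclusion the count is 105 − 109 + 13 = 9.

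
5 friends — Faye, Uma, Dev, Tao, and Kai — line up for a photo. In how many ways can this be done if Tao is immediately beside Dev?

Treat {Tao, Dev} as a single unit. There are 4 units to order, and the pair itself can be ordered 2 ways.
That gives 2 × 4! = 2 × 24 = 48.

48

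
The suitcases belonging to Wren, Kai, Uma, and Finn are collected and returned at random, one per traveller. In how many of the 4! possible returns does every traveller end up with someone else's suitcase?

Let Aᵢ be the assignments in which traveller i gets their own suitcase. We want the size of the complement of A₁∪…∪A_4.
By inclusion–exclusion this is Σ_{j=0}^{4} (−1)^j C(4,j)·(4−j)!.
Computing: 24 − 24 + 12 − 4 + 1 = 9.

9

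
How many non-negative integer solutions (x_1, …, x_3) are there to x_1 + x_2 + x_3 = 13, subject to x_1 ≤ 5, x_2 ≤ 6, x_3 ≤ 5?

Without the upper bounds there are C(15,2) = 105 ways to split 13 among 3 variables.
Subtract solutions that violate a single cap (substitute x_i' = x_i − (cap_i+1)): x_1 ≥ 6 gives C(9,2) = 36; x_2 ≥ 7 gives C(8,2) = 28; x_3 ≥ 6 gives C(9,2) = 36. Together 100.
Add back pairs where two caps are both exceeded: 1 + 3 + 1 = 5.
By inclusion–exclusion the count is 105 − 100 + 5 = 10.

10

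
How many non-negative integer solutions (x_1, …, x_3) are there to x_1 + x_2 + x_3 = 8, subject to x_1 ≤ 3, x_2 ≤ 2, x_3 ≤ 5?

Ignoring the caps, the number of non-negative solutions to x_1+…+x_3 = 8 is C(10,2) = 45.
Subtract solutions that violate a single cap (substitute x_i' = x_i − (cap_i+1)): x_1 ≥ 4 gives C(6,2) = 15; x_2 ≥ 3 gives C(7,2) = 21; x_3 ≥ 6 gives C(4,2) = 6. Together 42.
Add back pairs where two caps are both exceeded: 3 + 0 + 0 = 3.
By inclusion–exclusion the count is 45 − 42 + 3 = 6.

6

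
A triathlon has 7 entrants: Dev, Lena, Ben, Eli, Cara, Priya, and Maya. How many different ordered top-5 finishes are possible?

This is an ordered selection of 5 from 7: P(7,5).
That gives 7 × 6 × 5 × 4 × 3 = 2520.

2520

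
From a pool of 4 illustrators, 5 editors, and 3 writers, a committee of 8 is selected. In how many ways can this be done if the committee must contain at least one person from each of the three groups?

485

Unrestricted: C(12,8) = 495 ways to pick any 8 of the 12.
Subtract selections that omit an entire group: no illustrators → C(8,8) = 1; no editors → C(7,8) = 0; no writers → C(9,8) = 9.
Add back selections omitting two groups (i.e. drawn from a single group): C(4,8) + C(5,8) + C(3,8) = 0.
By inclusion–exclusion: 495 − 10 + 0 = 485.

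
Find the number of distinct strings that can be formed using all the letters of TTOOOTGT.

TTOOOTGT has 8 letters with O appearing 3 times and T appearing 4 times.
So there are 8! / (4!·3!) = 280 distinguishable arrangements.

280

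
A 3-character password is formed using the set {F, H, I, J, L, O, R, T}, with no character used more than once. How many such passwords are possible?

336

Choose and order 3 of the 8 symbols: the first character has 8 options, the next 7, then 6.
That product is 8 × 7 × 6 = 336.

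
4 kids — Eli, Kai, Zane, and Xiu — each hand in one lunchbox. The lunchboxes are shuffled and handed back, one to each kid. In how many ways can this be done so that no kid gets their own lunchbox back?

Count assignments avoiding every fixed point. For any j of the 4 kids fixed to their own lunchbox, the other 4−j can be arranged in (4−j)! ways.
By inclusion–exclusion this is Σ_{j=0}^{4} (−1)^j C(4,j)·(4−j)!.
Computing: 24 − 24 + 12 − 4 + 1 = 9.

9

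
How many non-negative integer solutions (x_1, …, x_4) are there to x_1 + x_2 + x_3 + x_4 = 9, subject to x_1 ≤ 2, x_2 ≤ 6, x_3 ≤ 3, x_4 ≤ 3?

38

Without the upper bounds there are C(12,3) = 220 ways to split 9 among 4 variables.
Subtract solutions that violate a single cap (substitute x_i' = x_i − (cap_i+1)): x_1 ≥ 3 gives C(9,3) = 84; x_2 ≥ 7 gives C(5,3) = 10; x_3 ≥ 4 gives C(8,3) = 56; x_4 ≥ 4 gives C(8,3) = 56. Together 206.
Add back pairs where two caps are both exceeded: 0 + 10 + 10 + 0 + 0 + 4 = 24.
By inclusion–exclusion the count is 220 − 206 + 24 = 38.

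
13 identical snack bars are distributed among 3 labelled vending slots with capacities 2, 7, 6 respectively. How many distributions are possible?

By stars and bars, unrestricted non-negative solutions to x_1+…+x_3 = 13 number C(13+2,2) = 105.
Subtract solutions that violate a single cap (substitute x_i' = x_i − (cap_i+1)): x_1 ≥ 3 gives C(12,2) = 66; x_2 ≥ 8 gives C(7,2) = 21; x_3 ≥ 7 gives C(8,2) = 28. Together 115.
Add back pairs where two caps are both exceeded: 6 + 10 + 0 = 16.
By inclusion–exclusion the count is 105 − 115 + 16 = 6.

6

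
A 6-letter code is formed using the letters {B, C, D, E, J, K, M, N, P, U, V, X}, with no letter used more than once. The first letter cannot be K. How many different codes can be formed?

609840

The first letter has 12−1 = 11 choices (anything except K).
The remaining 5 letters are filled from the other 11 symbols without repetition: 11 × 10 × 9 × 8 × 7 = 55440.
Total: 11 × 55440 = 609840.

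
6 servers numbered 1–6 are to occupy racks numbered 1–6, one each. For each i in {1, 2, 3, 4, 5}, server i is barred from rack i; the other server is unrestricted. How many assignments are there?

309

Let Aᵢ (for 1 ≤ i ≤ 5) be the placements that put server i in its forbidden rack. Any j of these fix j positions, leaving (6−j)! ways to fill the rest, and there are C(5,j) ways to pick which j.
By inclusion–exclusion, the number of valid placements is Σ_{j=0}^{5} (−1)^j C(5,j)·(6−j)!.
Computing: 720 − 600 + 240 − 60 + 10 − 1 = 309.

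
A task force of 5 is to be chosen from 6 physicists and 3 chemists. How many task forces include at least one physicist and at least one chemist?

Total 5-person selections from all 9: C(9,5) = 126.
Selections missing a whole group: no physicists → C(3,5) = 0; no chemists → C(6,5) = 6.
Both groups omitted at once is impossible, so 126 − 6 = 120.

120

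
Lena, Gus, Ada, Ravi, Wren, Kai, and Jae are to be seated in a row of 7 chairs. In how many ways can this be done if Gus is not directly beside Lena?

3600

Of the 7! = 5040 arrangements, those with Gus and Lena adjacent number 2 × 6! = 1440 (treat the pair as a block with 2 internal orders).
So 5040 − 1440 = 3600 arrangements keep them apart.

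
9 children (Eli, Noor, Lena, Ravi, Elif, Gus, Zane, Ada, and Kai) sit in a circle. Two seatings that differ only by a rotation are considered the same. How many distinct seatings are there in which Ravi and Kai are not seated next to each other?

30240

Without the restriction there are (8)! = 40320 seatings.
Seatings with Ravi beside Kai: treat them as a block with 2 internal orders, giving 2 × (7)! = 10080.
Subtracting, 40320 − 10080 = 30240.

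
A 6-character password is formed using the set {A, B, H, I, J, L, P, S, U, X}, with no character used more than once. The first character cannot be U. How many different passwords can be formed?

136080

The first character has 10−1 = 9 choices (anything except U).
The remaining 5 characters are filled from the other 9 symbols without repetition: 9 × 8 × 7 × 6 × 5 = 15120.
Total: 9 × 15120 = 136080.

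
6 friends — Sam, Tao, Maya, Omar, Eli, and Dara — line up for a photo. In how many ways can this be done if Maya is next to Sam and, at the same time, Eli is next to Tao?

Treat {Maya,Sam} as one block (2 orders) and {Eli,Tao} as another (2 orders).
That leaves 4 units to arrange: 2 × 2 × 4! = 4 × 24 = 96.

96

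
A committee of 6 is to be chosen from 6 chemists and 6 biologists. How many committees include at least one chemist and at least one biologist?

922

With no constraint there are C(12,6) = 924 possible selections.
Subtract selections that omit an entire group: no chemists → C(6,6) = 1; no biologists → C(6,6) = 1.
Both groups omitted at once is impossible, so 924 − 2 = 922.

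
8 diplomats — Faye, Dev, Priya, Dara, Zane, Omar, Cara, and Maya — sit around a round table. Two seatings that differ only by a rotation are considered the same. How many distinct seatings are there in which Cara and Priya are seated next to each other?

Treat {Cara, Priya} as one unit (2 internal orders) and seat the resulting 7 units around the table: (6)! circular arrangements.
So 2 × (6)! = 2 × 720 = 1440.

1440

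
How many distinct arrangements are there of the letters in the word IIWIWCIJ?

840

Letter multiplicities in IIWIWCIJ: C×1, I×4, J×1, W×2.
Dividing 8! = 40320 by 4!·2! = 48 for the repeated letters gives 840.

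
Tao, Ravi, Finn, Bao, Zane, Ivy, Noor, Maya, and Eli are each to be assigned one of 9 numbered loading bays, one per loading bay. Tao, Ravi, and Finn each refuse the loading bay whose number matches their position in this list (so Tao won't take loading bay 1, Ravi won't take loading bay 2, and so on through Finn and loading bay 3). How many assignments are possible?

256320

Let Aᵢ (for i ∈ {1, 2, 3}) be the placements that put person i in their forbidden loading bay. Any j of these fix j positions, leaving (9−j)! ways to fill the rest, and there are C(3,j) ways to pick which j.
By inclusion–exclusion, the number of valid placements is Σ_{j=0}^{3} (−1)^j C(3,j)·(9−j)!.
Computing: 362880 − 120960 + 15120 − 720 = 256320.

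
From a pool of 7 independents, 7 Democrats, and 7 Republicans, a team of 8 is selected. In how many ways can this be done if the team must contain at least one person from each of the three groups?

194481

With no constraint there are C(21,8) = 203490 possible selections.
Subtract selections that omit an entire group: no independents → C(14,8) = 3003; no Democrats → C(14,8) = 3003; no Republicans → C(14,8) = 3003.
Add back selections omitting two groups (i.e. drawn from a single group): C(7,8) + C(7,8) + C(7,8) = 0.
By inclusion–exclusion: 203490 − 9009 + 0 = 194481.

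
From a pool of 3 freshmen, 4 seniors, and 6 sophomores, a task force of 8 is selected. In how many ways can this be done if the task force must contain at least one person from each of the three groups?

Unrestricted: C(13,8) = 1287 ways to pick any 8 of the 13.
Subtract selections that omit an entire group: no freshmen → C(10,8) = 45; no seniors → C(9,8) = 9; no sophomores → C(7,8) = 0.
Add back selections omitting two groups (i.e. drawn from a single group): C(3,8) + C(4,8) + C(6,8) = 0.
By inclusion–exclusion: 1287 − 54 + 0 = 1233.

1233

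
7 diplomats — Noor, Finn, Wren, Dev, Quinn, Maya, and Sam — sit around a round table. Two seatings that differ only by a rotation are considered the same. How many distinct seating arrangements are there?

Fix one person's seat to break rotational symmetry; the remaining 6 people can be arranged in (6)! = 720 ways.

720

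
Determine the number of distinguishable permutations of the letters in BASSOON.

The 7 letters of BASSOON have repeats: O appearing twice and S appearing twice.
So there are 7! / (2!·2!) = 1260 distinguishable arrangements.

1260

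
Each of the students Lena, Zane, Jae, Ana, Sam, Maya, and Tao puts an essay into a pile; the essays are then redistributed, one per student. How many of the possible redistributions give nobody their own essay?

1854

Count assignments avoiding every fixed point. For any j of the 7 students fixed to their own essay, the other 7−j can be arranged in (7−j)! ways.
By inclusion–exclusion this is Σ_{j=0}^{7} (−1)^j C(7,j)·(7−j)!.
Computing: 5040 − 5040 + 2520 − 840 + 210 − 42 + 7 − 1 = 1854.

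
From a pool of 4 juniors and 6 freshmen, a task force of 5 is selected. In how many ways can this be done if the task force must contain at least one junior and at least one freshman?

With no constraint there are C(10,5) = 252 possible selections.
Subtract selections that omit an entire group: no juniors → C(6,5) = 6; no freshmen → C(4,5) = 0.
Both groups omitted at once is impossible, so 252 − 6 = 246.

246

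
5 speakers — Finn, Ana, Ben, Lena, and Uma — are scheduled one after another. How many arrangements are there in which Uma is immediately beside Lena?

48

Glue Uma and Lena into one block (2 internal orders), leaving 4 units to arrange in a row.
So the count is 2·(4)! = 48.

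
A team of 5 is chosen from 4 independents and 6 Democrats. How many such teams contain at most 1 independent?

Split by how many independents are chosen (0 through 1).
Sum: C(4,0)·C(6,5) + C(4,1)·C(6,4) = 6 + 60 = 66.

66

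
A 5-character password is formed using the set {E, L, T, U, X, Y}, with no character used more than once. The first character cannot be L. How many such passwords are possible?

600

The first character has 6−1 = 5 choices (anything except L).
The remaining 4 characters are filled from the other 5 symbols without repetition: 5 × 4 × 3 × 2 = 120.
Total: 5 × 120 = 600.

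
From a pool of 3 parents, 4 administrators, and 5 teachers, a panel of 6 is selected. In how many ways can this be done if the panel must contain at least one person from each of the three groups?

805

Total 6-person selections from all 12: C(12,6) = 924.
Subtract selections that omit an entire group: no parents → C(9,6) = 84; no administrators → C(8,6) = 28; no teachers → C(7,6) = 7.
Add back selections omitting two groups (i.e. drawn from a single group): C(3,6) + C(4,6) + C(5,6) = 0.
By inclusion–exclusion: 924 − 119 + 0 = 805.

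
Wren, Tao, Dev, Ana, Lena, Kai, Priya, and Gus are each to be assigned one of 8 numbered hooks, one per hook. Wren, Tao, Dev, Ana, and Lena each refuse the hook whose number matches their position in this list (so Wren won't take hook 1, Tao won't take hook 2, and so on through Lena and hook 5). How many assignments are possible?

21234

Let Aᵢ (for 1 ≤ i ≤ 5) be the placements that put person i in their forbidden hook. Any j of these fix j positions, leaving (8−j)! ways to fill the rest, and there are C(5,j) ways to pick which j.
By inclusion–exclusion, the number of valid placements is Σ_{j=0}^{5} (−1)^j C(5,j)·(8−j)!.
Computing: 40320 − 25200 + 7200 − 1200 + 120 − 6 = 21234.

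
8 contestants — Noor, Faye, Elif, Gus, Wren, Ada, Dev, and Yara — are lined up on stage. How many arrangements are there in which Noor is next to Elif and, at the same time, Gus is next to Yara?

Treat {Noor,Elif} as one block (2 orders) and {Gus,Yara} as another (2 orders).
That leaves 6 units to arrange: 2 × 2 × 6! = 4 × 720 = 2880.

2880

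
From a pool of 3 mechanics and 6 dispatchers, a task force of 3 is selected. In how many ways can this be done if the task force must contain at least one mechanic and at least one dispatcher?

63

Total 3-person selections from all 9: C(9,3) = 84.
Subtract selections that omit an entire group: no mechanics → C(6,3) = 20; no dispatchers → C(3,3) = 1.
Both groups omitted at once is impossible, so 84 − 21 = 63.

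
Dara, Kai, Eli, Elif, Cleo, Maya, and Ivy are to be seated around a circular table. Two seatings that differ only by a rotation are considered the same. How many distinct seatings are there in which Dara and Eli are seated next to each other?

240

Glue Dara and Eli into a block (2 internal orders). Seating 6 units around a circle gives (5)! arrangements.
So 2 × (5)! = 2 × 120 = 240.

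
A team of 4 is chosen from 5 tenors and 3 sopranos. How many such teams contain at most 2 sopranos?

Split by how many sopranos are chosen (0 through 2).
Sum: C(3,0)·C(5,4) + C(3,1)·C(5,3) + C(3,2)·C(5,2) = 5 + 30 + 30 = 65.

65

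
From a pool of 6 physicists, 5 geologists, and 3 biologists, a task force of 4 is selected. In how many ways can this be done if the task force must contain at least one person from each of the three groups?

Unrestricted: C(14,4) = 1001 ways to pick any 4 of the 14.
Selections missing a whole group: no physicists → C(8,4) = 70; no geologists → C(9,4) = 126; no biologists → C(11,4) = 330.
Add back selections omitting two groups (i.e. drawn from a single group): C(6,4) + C(5,4) + C(3,4) = 20.
By inclusion–exclusion: 1001 − 526 + 20 = 495.

495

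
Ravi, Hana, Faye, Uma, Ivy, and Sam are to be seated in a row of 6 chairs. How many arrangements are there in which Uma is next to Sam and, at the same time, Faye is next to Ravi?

96

Treat {Uma,Sam} as one block (2 orders) and {Faye,Ravi} as another (2 orders).
That leaves 4 units to arrange: 2 × 2 × 4! = 4 × 24 = 96.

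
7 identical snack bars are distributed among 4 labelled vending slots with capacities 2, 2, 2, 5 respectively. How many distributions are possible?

23

Ignoring the caps, the number of non-negative solutions to x_1+…+x_4 = 7 is C(10,3) = 120.
Subtract solutions that violate a single cap (substitute x_i' = x_i − (cap_i+1)): x_1 ≥ 3 gives C(7,3) = 35; x_2 ≥ 3 gives C(7,3) = 35; x_3 ≥ 3 gives C(7,3) = 35; x_4 ≥ 6 gives C(4,3) = 4. Together 109.
Add back pairs where two caps are both exceeded: 4 + 4 + 0 + 4 + 0 + 0 = 12.
By inclusion–exclusion the count is 120 − 109 + 12 = 23.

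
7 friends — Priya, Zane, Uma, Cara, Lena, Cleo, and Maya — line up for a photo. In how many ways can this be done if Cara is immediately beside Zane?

1440

Place the 5 others and the Cara-Zane pair as 6 objects in a line; the pair has 2 internal arrangements.
So the count is 2·(6)! = 1440.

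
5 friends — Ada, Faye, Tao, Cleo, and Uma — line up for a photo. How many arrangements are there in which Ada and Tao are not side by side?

Of the 5! = 120 arrangements, those with Ada and Tao adjacent number 2 × 4! = 48 (treat the pair as a block with 2 internal orders).
Complementary counting: 120 − 48 = 72.

72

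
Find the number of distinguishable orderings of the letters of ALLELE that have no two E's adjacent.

40

There are 6!/(3!·2!) = 60 arrangements of ALLELE in total.
Arrangements with the E's together: treat EE as one letter, giving (5)!/(3!) = 20.
Hence 60 − 20 = 40.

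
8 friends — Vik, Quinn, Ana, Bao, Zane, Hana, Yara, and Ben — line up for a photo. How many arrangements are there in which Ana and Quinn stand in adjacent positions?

Place the 6 others and the Ana-Quinn pair as 7 objects in a line; the pair has 2 internal arrangements.
So the count is 2·(7)! = 10080.

10080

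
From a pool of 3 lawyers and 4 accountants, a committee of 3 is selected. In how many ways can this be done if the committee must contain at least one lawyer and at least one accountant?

30

With no constraint there are C(7,3) = 35 possible selections.
Selections missing a whole group: no lawyers → C(4,3) = 4; no accountants → C(3,3) = 1.
Both groups omitted at once is impossible, so 35 − 5 = 30.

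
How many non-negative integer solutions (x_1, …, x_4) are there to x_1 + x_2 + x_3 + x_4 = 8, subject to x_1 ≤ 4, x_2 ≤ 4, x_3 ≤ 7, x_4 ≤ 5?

114

Without the upper bounds there are C(11,3) = 165 ways to split 8 among 4 variables.
Subtract solutions that violate a single cap (substitute x_i' = x_i − (cap_i+1)): x_1 ≥ 5 gives C(6,3) = 20; x_2 ≥ 5 gives C(6,3) = 20; x_3 ≥ 8 gives C(3,3) = 1; x_4 ≥ 6 gives C(5,3) = 10. Together 51.
No two caps can be exceeded simultaneously, so the pair terms are all 0.
By inclusion–exclusion the count is 165 − 51 + 0 = 114.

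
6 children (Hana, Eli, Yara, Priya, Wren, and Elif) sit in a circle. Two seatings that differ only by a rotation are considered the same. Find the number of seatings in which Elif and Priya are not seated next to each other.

72

All circular seatings of 6 people number (5)! = 120.
Seatings with Elif beside Priya: treat them as a block with 2 internal orders, giving 2 × (4)! = 48.
Subtracting, 120 − 48 = 72.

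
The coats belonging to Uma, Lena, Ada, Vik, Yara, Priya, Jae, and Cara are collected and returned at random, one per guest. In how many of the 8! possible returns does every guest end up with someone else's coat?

14833

This is the derangement count D_8: permutations of 8 items with no fixed point.
By inclusion–exclusion this is Σ_{j=0}^{8} (−1)^j C(8,j)·(8−j)!.
Computing: 40320 − 40320 + 20160 − 6720 + 1680 − 336 + 56 − 8 + 1 = 14833.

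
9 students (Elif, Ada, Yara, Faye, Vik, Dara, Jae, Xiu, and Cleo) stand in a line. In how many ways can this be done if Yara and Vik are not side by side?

There are 9! = 362880 arrangements in all. If Yara and Vik are adjacent, merging them into one block gives 2·(8)! = 80640 arrangements.
So 362880 − 80640 = 282240 arrangements keep them apart.

282240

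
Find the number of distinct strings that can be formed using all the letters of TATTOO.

TATTOO has 6 letters with O appearing twice and T appearing 3 times.
So there are 6! / (3!·2!) = 60 distinguishable arrangements.

60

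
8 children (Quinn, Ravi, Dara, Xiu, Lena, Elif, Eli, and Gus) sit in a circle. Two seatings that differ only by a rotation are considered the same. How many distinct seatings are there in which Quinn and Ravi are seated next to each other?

1440

Treat {Quinn, Ravi} as one unit (2 internal orders) and seat the resulting 7 units around the table: (6)! circular arrangements.
So 2 × (6)! = 2 × 720 = 1440.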